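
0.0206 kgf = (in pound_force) 1 kgf = 9.80665 N, so 0.0206 kgf = 0.0206 * 9.80665 = 0.20201699 N. 1 pound_force = 4.4482216 N, so 0.20201699 N = 0.20201699 / 4.4482216 = 0.045415226 pound_force ≈ 0.04542 pound_force (4 s.f.). Final answer: 0.04542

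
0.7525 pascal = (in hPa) 0.7525 pascal = 0.7525 Pa. 1 hPa = 100 Pa, so 0.7525 Pa = 0.7525 / 100 = 0.007525 hPa. Final answer: 0.007525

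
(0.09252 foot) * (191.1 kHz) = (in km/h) 1 foot = 0.3048 m, so 0.09252 foot = 0.09252 * 0.3048 = 0.028200096 m. 1 kHz = 1000 Hz, so 191.1 kHz = 191.1 * 1000 = 191100 Hz. Combine: 0.028200096 m * 191100 Hz = 5389.0383 m/s. 1 km/h = 0.27777778 m/s, so 5389.0383 m/s = 5389.0383 / 0.27777778 = 19400.538 km/h ≈ 1.94e+04 km/h (4 s.f.). Final answer: 1.94e+04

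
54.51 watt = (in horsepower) 0.0731. Check: 54.51 watt = 54.51 W. 1 horsepower = 745.69987 W, so 54.51 W = 54.51 / 745.69987 = 0.073099114 horsepower ≈ 0.0731 horsepower (4 s.f.).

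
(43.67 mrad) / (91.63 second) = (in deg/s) 0.02731. Check: 1 mrad = 0.001 rad, so 43.67 mrad = 43.67 * 0.001 = 0.04367 rad. 91.63 second = 91.63 s. Combine: 0.04367 rad / 91.63 s = 0.00047659064 rad/s. 1 deg/s = 0.017453293 rad/s, so 0.00047659064 rad/s = 0.00047659064 / 0.017453293 = 0.027306632 deg/s ≈ 0.02731 deg/s (4 s.f.).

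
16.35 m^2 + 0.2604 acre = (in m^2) 16.35 m^2 is already in m^2. 1 acre = 4046.8564 m^2, so 0.2604 acre = 0.2604 * 4046.8564 = 1053.8014 m^2. Sum: 16.35 + 1053.8014 = 1070.1514 m^2. Result: 1070.1514 m^2 ≈ 1070 m^2 (4 s.f.). Final answer: 1070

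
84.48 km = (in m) 1 km = 1000 m, so 84.48 km = 84.48 * 1000 = 84480 m. Result: 84480 m ≈ 8.448e+04 m (4 s.f.). Final answer: 8.448e+04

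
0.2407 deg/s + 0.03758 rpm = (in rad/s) 1 deg/s = 0.017453293 rad/s, so 0.2407 deg/s = 0.2407 * 0.017453293 = 0.0042010075 rad/s. 1 rpm = 0.10471976 rad/s, so 0.03758 rpm = 0.03758 * 0.10471976 = 0.0039353684 rad/s. Sum: 0.0042010075 + 0.0039353684 = 0.0081363759 rad/s. Result: 0.0081363759 rad/s ≈ 0.008136 rad/s (4 s.f.). Final answer: 0.008136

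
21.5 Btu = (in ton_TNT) 1 Btu = 1055.0559 J, so 21.5 Btu = 21.5 * 1055.0559 = 22683.701 J. 1 ton_TNT = 4.184e+09 J, so 22683.701 J = 22683.701 / 4.184e+09 = 5.4215346e-06 ton_TNT ≈ 5.422e-06 ton_TNT (4 s.f.). Final answer: 5.422e-06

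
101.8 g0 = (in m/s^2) 1 g0 = 9.80665 m/s^2, so 101.8 g0 = 101.8 * 9.80665 = 998.31697 m/s^2. Result: 998.31697 m/s^2 ≈ 998.3 m/s^2 (4 s.f.). Final answer: 998.3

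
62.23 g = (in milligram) 1 g = 0.001 kg, so 62.23 g = 62.23 * 0.001 = 0.06223 kg. 1 milligram = 1e-06 kg, so 0.06223 kg = 0.06223 / 1e-06 = 62230 milligram ≈ 6.223e+04 milligram (4 s.f.). Final answer: 6.223e+04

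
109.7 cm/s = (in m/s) 1.097. Check: 1 cm/s = 0.01 m/s, so 109.7 cm/s = 109.7 * 0.01 = 1.097 m/s. Result: 1.097 m/s.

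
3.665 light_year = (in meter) 1 light_year = 9.4607305e+15 m, so 3.665 light_year = 3.665 * 9.4607305e+15 = 3.4673577e+16 m. 3.4673577e+16 m = 3.4673577e+16 meter ≈ 3.467e+16 meter (4 s.f.). Final answer: 3.467e+16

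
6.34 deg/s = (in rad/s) 0.1107. Check: 1 deg/s = 0.017453293 rad/s, so 6.34 deg/s = 6.34 * 0.017453293 = 0.11065387 rad/s. Result: 0.11065387 rad/s ≈ 0.1107 rad/s (4 s.f.).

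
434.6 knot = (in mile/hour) 500.1. Check: 1 knot = 0.51444444 m/s, so 434.6 knot = 434.6 * 0.51444444 = 223.57756 m/s. 1 mile/hour = 0.44704 m/s, so 223.57756 m/s = 223.57756 / 0.44704 = 500.12875 mile/hour ≈ 500.1 mile/hour (4 s.f.).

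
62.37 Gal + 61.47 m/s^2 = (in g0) 6.332. Check: 1 Gal = 0.01 m/s^2, so 62.37 Gal = 62.37 * 0.01 = 0.6237 m/s^2. 61.47 m/s^2 is already in m/s^2. Sum: 0.6237 + 61.47 = 62.0937 m/s^2. 1 g0 = 9.80665 m/s^2, so 62.0937 m/s^2 = 62.0937 / 9.80665 = 6.3317953 g0 ≈ 6.332 g0 (4 s.f.).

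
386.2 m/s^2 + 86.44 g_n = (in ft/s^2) 386.2 m/s^2 is already in m/s^2. 1 g_n = 9.80665 m/s^2, so 86.44 g_n = 86.44 * 9.80665 = 847.68683 m/s^2. Sum: 386.2 + 847.68683 = 1233.8868 m/s^2. 1 ft/s^2 = 0.3048 m/s^2, so 1233.8868 m/s^2 = 1233.8868 / 0.3048 = 4048.1851 ft/s^2 ≈ 4048 ft/s^2 (4 s.f.). Final answer: 4048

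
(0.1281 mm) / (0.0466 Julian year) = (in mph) 1 mm = 0.001 m, so 0.1281 mm = 0.1281 * 0.001 = 0.0001281 m. 1 Julian year = 31557600 s, so 0.0466 Julian year = 0.0466 * 31557600 = 1470584.2 s. Combine: 0.0001281 m / 1470584.2 s = 8.7108241e-11 m/s. 1 mph = 0.44704 m/s, so 8.7108241e-11 m/s = 8.7108241e-11 / 0.44704 = 1.9485559e-10 mph ≈ 1.949e-10 mph (4 s.f.). Final answer: 1.949e-10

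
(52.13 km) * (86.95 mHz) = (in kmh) 1.632e+04. Check: 1 km = 1000 m, so 52.13 km = 52.13 * 1000 = 52130 m. 1 mHz = 0.001 Hz, so 86.95 mHz = 86.95 * 0.001 = 0.08695 Hz. Combine: 52130 m * 0.08695 Hz = 4532.7035 m/s. 1 kmh = 0.27777778 m/s, so 4532.7035 m/s = 4532.7035 / 0.27777778 = 16317.733 kmh ≈ 1.632e+04 kmh (4 s.f.).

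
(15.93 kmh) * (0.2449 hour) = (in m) 1 kmh = 0.27777778 m/s, so 15.93 kmh = 15.93 * 0.27777778 = 4.425 m/s. 1 hour = 3600 s, so 0.2449 hour = 0.2449 * 3600 = 881.64 s. Combine: 4.425 m/s * 881.64 s = 3901.257 m. Result: 3901.257 m ≈ 3901 m (4 s.f.). Final answer: 3901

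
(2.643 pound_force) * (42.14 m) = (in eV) 1 pound_force = 4.4482216 N, so 2.643 pound_force = 2.643 * 4.4482216 = 11.75665 N. 42.14 m is already in m. Combine: 11.75665 N * 42.14 m = 495.42522 J. 1 eV = 1.6021766e-19 J, so 495.42522 J = 495.42522 / 1.6021766e-19 = 3.092201e+21 eV ≈ 3.092e+21 eV (4 s.f.). Final answer: 3.092e+21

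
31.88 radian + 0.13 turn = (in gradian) 31.88 radian = 31.88 rad. 1 turn = 6.2831853 rad, so 0.13 turn = 0.13 * 6.2831853 = 0.81681409 rad. Sum: 31.88 + 0.81681409 = 32.696814 rad. 1 gradian = 0.015707963 rad, so 32.696814 rad = 32.696814 / 0.015707963 = 2081.5438 gradian ≈ 2082 gradian (4 s.f.). Final answer: 2082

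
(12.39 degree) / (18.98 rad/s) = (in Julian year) 3.61e-10. Check: 1 degree = 0.017453293 rad, so 12.39 degree = 12.39 * 0.017453293 = 0.21624629 rad. 18.98 rad/s is already in rad/s. Combine: 0.21624629 rad / 18.98 rad/s = 0.011393377 s. 1 Julian year = 31557600 s, so 0.011393377 s = 0.011393377 / 31557600 = 3.6103433e-10 Julian year ≈ 3.61e-10 Julian year (4 s.f.).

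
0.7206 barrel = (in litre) 114.6. Check: 1 barrel = 0.15898729 m^3, so 0.7206 barrel = 0.7206 * 0.15898729 = 0.11456624 m^3. 1 litre = 0.001 m^3, so 0.11456624 m^3 = 0.11456624 / 0.001 = 114.56624 litre ≈ 114.6 litre (4 s.f.).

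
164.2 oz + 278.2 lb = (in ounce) 4615. Check: 1 oz = 0.028349523 kg, so 164.2 oz = 164.2 * 0.028349523 = 4.6549917 kg. 1 lb = 0.45359237 kg, so 278.2 lb = 278.2 * 0.45359237 = 126.1894 kg. Sum: 4.6549917 + 126.1894 = 130.84439 kg. 1 ounce = 0.028349523 kg, so 130.84439 kg = 130.84439 / 0.028349523 = 4615.4 ounce ≈ 4615 ounce (4 s.f.).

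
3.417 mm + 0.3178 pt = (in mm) 1 mm = 0.001 m, so 3.417 mm = 3.417 * 0.001 = 0.003417 m. 1 pt = 0.00035277778 m, so 0.3178 pt = 0.3178 * 0.00035277778 = 0.00011211278 m. Sum: 0.003417 + 0.00011211278 = 0.0035291128 m. 1 mm = 0.001 m, so 0.0035291128 m = 0.0035291128 / 0.001 = 3.5291128 mm ≈ 3.529 mm (4 s.f.). Final answer: 3.529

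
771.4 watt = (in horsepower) 1.034. Check: 771.4 watt = 771.4 W. 1 horsepower = 745.69987 W, so 771.4 W = 771.4 / 745.69987 = 1.0344644 horsepower ≈ 1.034 horsepower (4 s.f.).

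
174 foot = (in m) 53.04. Check: 1 foot = 0.3048 m, so 174 foot = 174 * 0.3048 = 53.0352 m. Result: 53.0352 m ≈ 53.04 m (4 s.f.).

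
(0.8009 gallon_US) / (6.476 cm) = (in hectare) 4.681e-06. Check: 1 gallon_US = 0.0037854118 m^3, so 0.8009 gallon_US = 0.8009 * 0.0037854118 = 0.0030317363 m^3. 1 cm = 0.01 m, so 6.476 cm = 6.476 * 0.01 = 0.06476 m. Combine: 0.0030317363 m^3 / 0.06476 m = 0.046814952 m^2. 1 hectare = 10000 m^2, so 0.046814952 m^2 = 0.046814952 / 10000 = 4.6814952e-06 hectare ≈ 4.681e-06 hectare (4 s.f.).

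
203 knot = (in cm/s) 1.044e+04. Check: 1 knot = 0.51444444 m/s, so 203 knot = 203 * 0.51444444 = 104.43222 m/s. 1 cm/s = 0.01 m/s, so 104.43222 m/s = 104.43222 / 0.01 = 10443.222 cm/s ≈ 1.044e+04 cm/s (4 s.f.).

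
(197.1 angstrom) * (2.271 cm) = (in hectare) 4.476e-14. Check: 1 angstrom = 1e-10 m, so 197.1 angstrom = 197.1 * 1e-10 = 1.971e-08 m. 1 cm = 0.01 m, so 2.271 cm = 2.271 * 0.01 = 0.02271 m. Combine: 1.971e-08 m * 0.02271 m = 4.476141e-10 m^2. 1 hectare = 10000 m^2, so 4.476141e-10 m^2 = 4.476141e-10 / 10000 = 4.476141e-14 hectare ≈ 4.476e-14 hectare (4 s.f.).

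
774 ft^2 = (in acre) 1 ft^2 = 0.09290304 m^2, so 774 ft^2 = 774 * 0.09290304 = 71.906953 m^2. 1 acre = 4046.8564 m^2, so 71.906953 m^2 = 71.906953 / 4046.8564 = 0.017768595 acre ≈ 0.01777 acre (4 s.f.). Final answer: 0.01777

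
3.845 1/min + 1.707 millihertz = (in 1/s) 0.06579. Check: 1 1/min = 0.016666667 Hz, so 3.845 1/min = 3.845 * 0.016666667 = 0.064083333 Hz. 1 millihertz = 0.001 Hz, so 1.707 millihertz = 1.707 * 0.001 = 0.001707 Hz. Sum: 0.064083333 + 0.001707 = 0.065790333 Hz. 0.065790333 Hz = 0.065790333 1/s ≈ 0.06579 1/s (4 s.f.).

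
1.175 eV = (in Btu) 1 eV = 1.6021766e-19 J, so 1.175 eV = 1.175 * 1.6021766e-19 = 1.8825575e-19 J. 1 Btu = 1055.0559 J, so 1.8825575e-19 J = 1.8825575e-19 / 1055.0559 = 1.7843203e-22 Btu ≈ 1.784e-22 Btu (4 s.f.). Final answer: 1.784e-22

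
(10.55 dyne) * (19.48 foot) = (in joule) 0.0006264. Check: 1 dyne = 1e-05 N, so 10.55 dyne = 10.55 * 1e-05 = 0.0001055 N. 1 foot = 0.3048 m, so 19.48 foot = 19.48 * 0.3048 = 5.937504 m. Combine: 0.0001055 N * 5.937504 m = 0.00062640667 J. 0.00062640667 J = 0.00062640667 joule ≈ 0.0006264 joule (4 s.f.).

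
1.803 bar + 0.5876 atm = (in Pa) 2.398e+05. Check: 1 bar = 100000 Pa, so 1.803 bar = 1.803 * 100000 = 180300 Pa. 1 atm = 101325 Pa, so 0.5876 atm = 0.5876 * 101325 = 59538.57 Pa. Sum: 180300 + 59538.57 = 239838.57 Pa. Result: 239838.57 Pa ≈ 2.398e+05 Pa (4 s.f.).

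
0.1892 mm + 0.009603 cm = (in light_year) 1 mm = 0.001 m, so 0.1892 mm = 0.1892 * 0.001 = 0.0001892 m. 1 cm = 0.01 m, so 0.009603 cm = 0.009603 * 0.01 = 9.603e-05 m. Sum: 0.0001892 + 9.603e-05 = 0.00028523 m. 1 light_year = 9.4607305e+15 m, so 0.00028523 m = 0.00028523 / 9.4607305e+15 = 3.0148835e-20 light_year ≈ 3.015e-20 light_year (4 s.f.). Final answer: 3.015e-20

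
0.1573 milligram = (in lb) 3.468e-07. Check: 1 milligram = 1e-06 kg, so 0.1573 milligram = 0.1573 * 1e-06 = 1.573e-07 kg. 1 lb = 0.45359237 kg, so 1.573e-07 kg = 1.573e-07 / 0.45359237 = 3.4678714e-07 lb ≈ 3.468e-07 lb (4 s.f.).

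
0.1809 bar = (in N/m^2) 1 bar = 100000 Pa, so 0.1809 bar = 0.1809 * 100000 = 18090 Pa. 18090 Pa = 18090 N/m^2 ≈ 1.809e+04 N/m^2 (4 s.f.). Final answer: 1.809e+04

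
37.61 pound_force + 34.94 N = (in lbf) 1 pound_force = 4.4482216 N, so 37.61 pound_force = 37.61 * 4.4482216 = 167.29761 N. 34.94 N is already in N. Sum: 167.29761 + 34.94 = 202.23761 N. 1 lbf = 4.4482216 N, so 202.23761 N = 202.23761 / 4.4482216 = 45.464824 lbf ≈ 45.46 lbf (4 s.f.). Final answer: 45.46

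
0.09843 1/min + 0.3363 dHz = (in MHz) 1 1/min = 0.016666667 Hz, so 0.09843 1/min = 0.09843 * 0.016666667 = 0.0016405 Hz. 1 dHz = 0.1 Hz, so 0.3363 dHz = 0.3363 * 0.1 = 0.03363 Hz. Sum: 0.0016405 + 0.03363 = 0.0352705 Hz. 1 MHz = 1000000 Hz, so 0.0352705 Hz = 0.0352705 / 1000000 = 3.52705e-08 MHz ≈ 3.527e-08 MHz (4 s.f.). Final answer: 3.527e-08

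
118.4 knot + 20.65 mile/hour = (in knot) 136.3. Check: 1 knot = 0.51444444 m/s, so 118.4 knot = 118.4 * 0.51444444 = 60.910222 m/s. 1 mile/hour = 0.44704 m/s, so 20.65 mile/hour = 20.65 * 0.44704 = 9.231376 m/s. Sum: 60.910222 + 9.231376 = 70.141598 m/s. 1 knot = 0.51444444 m/s, so 70.141598 m/s = 70.141598 / 0.51444444 = 136.34436 knot ≈ 136.3 knot (4 s.f.).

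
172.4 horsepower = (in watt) 1 horsepower = 745.69987 W, so 172.4 horsepower = 172.4 * 745.69987 = 128558.66 W. 128558.66 W = 128558.66 watt ≈ 1.286e+05 watt (4 s.f.). Final answer: 1.286e+05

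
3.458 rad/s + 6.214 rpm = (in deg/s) 3.458 rad/s is already in rad/s. 1 rpm = 0.10471976 rad/s, so 6.214 rpm = 6.214 * 0.10471976 = 0.65072856 rad/s. Sum: 3.458 + 0.65072856 = 4.1087286 rad/s. 1 deg/s = 0.017453293 rad/s, so 4.1087286 rad/s = 4.1087286 / 0.017453293 = 235.41281 deg/s ≈ 235.4 deg/s (4 s.f.). Final answer: 235.4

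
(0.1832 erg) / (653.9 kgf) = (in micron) 1 erg = 1e-07 J, so 0.1832 erg = 0.1832 * 1e-07 = 1.832e-08 J. 1 kgf = 9.80665 N, so 653.9 kgf = 653.9 * 9.80665 = 6412.5684 N. Combine: 1.832e-08 J / 6412.5684 N = 2.8568896e-12 m. 1 micron = 1e-06 m, so 2.8568896e-12 m = 2.8568896e-12 / 1e-06 = 2.8568896e-06 micron ≈ 2.857e-06 micron (4 s.f.). Final answer: 2.857e-06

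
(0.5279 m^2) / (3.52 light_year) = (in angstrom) 0.5279 m^2 is already in m^2. 1 light_year = 9.4607305e+15 m, so 3.52 light_year = 3.52 * 9.4607305e+15 = 3.3301771e+16 m. Combine: 0.5279 m^2 / 3.3301771e+16 m = 1.585201e-17 m. 1 angstrom = 1e-10 m, so 1.585201e-17 m = 1.585201e-17 / 1e-10 = 1.585201e-07 angstrom ≈ 1.585e-07 angstrom (4 s.f.). Final answer: 1.585e-07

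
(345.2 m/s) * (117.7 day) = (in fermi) 3.51e+24. Check: 345.2 m/s is already in m/s. 1 day = 86400 s, so 117.7 day = 117.7 * 86400 = 10169280 s. Combine: 345.2 m/s * 10169280 s = 3.5104355e+09 m. 1 fermi = 1e-15 m, so 3.5104355e+09 m = 3.5104355e+09 / 1e-15 = 3.5104355e+24 fermi ≈ 3.51e+24 fermi (4 s.f.).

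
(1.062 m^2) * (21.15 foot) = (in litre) 1.062 m^2 is already in m^2. 1 foot = 0.3048 m, so 21.15 foot = 21.15 * 0.3048 = 6.44652 m. Combine: 1.062 m^2 * 6.44652 m = 6.8462042 m^3. 1 litre = 0.001 m^3, so 6.8462042 m^3 = 6.8462042 / 0.001 = 6846.2042 litre ≈ 6846 litre (4 s.f.). Final answer: 6846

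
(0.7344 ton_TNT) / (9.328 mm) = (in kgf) 1 ton_TNT = 4.184e+09 J, so 0.7344 ton_TNT = 0.7344 * 4.184e+09 = 3.0727296e+09 J. 1 mm = 0.001 m, so 9.328 mm = 9.328 * 0.001 = 0.009328 m. Combine: 3.0727296e+09 J / 0.009328 m = 3.2940926e+11 N. 1 kgf = 9.80665 N, so 3.2940926e+11 N = 3.2940926e+11 / 9.80665 = 3.3590397e+10 kgf ≈ 3.359e+10 kgf (4 s.f.). Final answer: 3.359e+10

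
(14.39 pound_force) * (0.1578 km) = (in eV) 6.304e+22. Check: 1 pound_force = 4.4482216 N, so 14.39 pound_force = 14.39 * 4.4482216 = 64.009909 N. 1 km = 1000 m, so 0.1578 km = 0.1578 * 1000 = 157.8 m. Combine: 64.009909 N * 157.8 m = 10100.764 J. 1 eV = 1.6021766e-19 J, so 10100.764 J = 10100.764 / 1.6021766e-19 = 6.3044008e+22 eV ≈ 6.304e+22 eV (4 s.f.).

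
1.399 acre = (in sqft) 1 acre = 4046.8564 m^2, so 1.399 acre = 1.399 * 4046.8564 = 5661.5521 m^2. 1 sqft = 0.09290304 m^2, so 5661.5521 m^2 = 5661.5521 / 0.09290304 = 60940.44 sqft ≈ 6.094e+04 sqft (4 s.f.). Final answer: 6.094e+04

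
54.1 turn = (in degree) 1 turn = 6.2831853 rad, so 54.1 turn = 54.1 * 6.2831853 = 339.92033 rad. 1 degree = 0.017453293 rad, so 339.92033 rad = 339.92033 / 0.017453293 = 19476 degree ≈ 1.948e+04 degree (4 s.f.). Final answer: 1.948e+04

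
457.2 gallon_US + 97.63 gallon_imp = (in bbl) 1 gallon_US = 0.0037854118 m^3, so 457.2 gallon_US = 457.2 * 0.0037854118 = 1.7306903 m^3. 1 gallon_imp = 0.00454609 m^3, so 97.63 gallon_imp = 97.63 * 0.00454609 = 0.44383477 m^3. Sum: 1.7306903 + 0.44383477 = 2.174525 m^3. 1 bbl = 0.15898729 m^3, so 2.174525 m^3 = 2.174525 / 0.15898729 = 13.677351 bbl ≈ 13.68 bbl (4 s.f.). Final answer: 13.68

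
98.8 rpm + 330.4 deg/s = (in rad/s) 16.11. Check: 1 rpm = 0.10471976 rad/s, so 98.8 rpm = 98.8 * 0.10471976 = 10.346312 rad/s. 1 deg/s = 0.017453293 rad/s, so 330.4 deg/s = 330.4 * 0.017453293 = 5.7665678 rad/s. Sum: 10.346312 + 5.7665678 = 16.11288 rad/s. Result: 16.11288 rad/s ≈ 16.11 rad/s (4 s.f.).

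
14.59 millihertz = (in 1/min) 1 millihertz = 0.001 Hz, so 14.59 millihertz = 14.59 * 0.001 = 0.01459 Hz. 1 1/min = 0.016666667 Hz, so 0.01459 Hz = 0.01459 / 0.016666667 = 0.8754 1/min. Final answer: 0.8754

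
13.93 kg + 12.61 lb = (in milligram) 1.965e+07. Check: 13.93 kg is already in kg. 1 lb = 0.45359237 kg, so 12.61 lb = 12.61 * 0.45359237 = 5.7197998 kg. Sum: 13.93 + 5.7197998 = 19.6498 kg. 1 milligram = 1e-06 kg, so 19.6498 kg = 19.6498 / 1e-06 = 19649800 milligram ≈ 1.965e+07 milligram (4 s.f.).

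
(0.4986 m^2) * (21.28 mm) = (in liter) 0.4986 m^2 is already in m^2. 1 mm = 0.001 m, so 21.28 mm = 21.28 * 0.001 = 0.02128 m. Combine: 0.4986 m^2 * 0.02128 m = 0.010610208 m^3. 1 liter = 0.001 m^3, so 0.010610208 m^3 = 0.010610208 / 0.001 = 10.610208 liter ≈ 10.61 liter (4 s.f.). Final answer: 10.61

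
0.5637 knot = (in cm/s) 29. Check: 1 knot = 0.51444444 m/s, so 0.5637 knot = 0.5637 * 0.51444444 = 0.28999233 m/s. 1 cm/s = 0.01 m/s, so 0.28999233 m/s = 0.28999233 / 0.01 = 28.999233 cm/s ≈ 29 cm/s (4 s.f.).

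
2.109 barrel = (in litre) 1 barrel = 0.15898729 m^3, so 2.109 barrel = 2.109 * 0.15898729 = 0.33530421 m^3. 1 litre = 0.001 m^3, so 0.33530421 m^3 = 0.33530421 / 0.001 = 335.30421 litre ≈ 335.3 litre (4 s.f.). Final answer: 335.3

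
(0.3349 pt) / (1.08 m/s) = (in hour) 1 pt = 0.00035277778 m, so 0.3349 pt = 0.3349 * 0.00035277778 = 0.00011814528 m. 1.08 m/s is already in m/s. Combine: 0.00011814528 m / 1.08 m/s = 0.00010939378 s. 1 hour = 3600 s, so 0.00010939378 s = 0.00010939378 / 3600 = 3.038716e-08 hour ≈ 3.039e-08 hour (4 s.f.). Final answer: 3.039e-08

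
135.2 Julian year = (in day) 4.938e+04. Check: 1 Julian year = 31557600 s, so 135.2 Julian year = 135.2 * 31557600 = 4.2665875e+09 s. 1 day = 86400 s, so 4.2665875e+09 s = 4.2665875e+09 / 86400 = 49381.8 day ≈ 4.938e+04 day (4 s.f.).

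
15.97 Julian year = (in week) 1 Julian year = 31557600 s, so 15.97 Julian year = 15.97 * 31557600 = 5.0397487e+08 s. 1 week = 604800 s, so 5.0397487e+08 s = 5.0397487e+08 / 604800 = 833.29179 week ≈ 833.3 week (4 s.f.). Final answer: 833.3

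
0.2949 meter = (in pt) 0.2949 meter = 0.2949 m. 1 pt = 0.00035277778 m, so 0.2949 m = 0.2949 / 0.00035277778 = 835.93701 pt ≈ 835.9 pt (4 s.f.). Final answer: 835.9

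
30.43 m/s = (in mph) 1 mph = 0.44704 m/s, so 30.43 m/s = 30.43 / 0.44704 = 68.069971 mph ≈ 68.07 mph (4 s.f.). Final answer: 68.07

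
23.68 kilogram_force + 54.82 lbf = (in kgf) 48.55. Check: 1 kilogram_force = 9.80665 N, so 23.68 kilogram_force = 23.68 * 9.80665 = 232.22147 N. 1 lbf = 4.4482216 N, so 54.82 lbf = 54.82 * 4.4482216 = 243.85151 N. Sum: 232.22147 + 243.85151 = 476.07298 N. 1 kgf = 9.80665 N, so 476.07298 N = 476.07298 / 9.80665 = 48.545934 kgf ≈ 48.55 kgf (4 s.f.).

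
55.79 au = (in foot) 1 au = 1.4959787e+11 m, so 55.79 au = 55.79 * 1.4959787e+11 = 8.3460652e+12 m. 1 foot = 0.3048 m, so 8.3460652e+12 m = 8.3460652e+12 / 0.3048 = 2.7382104e+13 foot ≈ 2.738e+13 foot (4 s.f.). Final answer: 2.738e+13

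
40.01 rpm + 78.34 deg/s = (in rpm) 1 rpm = 0.10471976 rad/s, so 40.01 rpm = 40.01 * 0.10471976 = 4.1898374 rad/s. 1 deg/s = 0.017453293 rad/s, so 78.34 deg/s = 78.34 * 0.017453293 = 1.3672909 rad/s. Sum: 4.1898374 + 1.3672909 = 5.5571283 rad/s. 1 rpm = 0.10471976 rad/s, so 5.5571283 rad/s = 5.5571283 / 0.10471976 = 53.066667 rpm ≈ 53.07 rpm (4 s.f.). Final answer: 53.07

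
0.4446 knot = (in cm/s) 1 knot = 0.51444444 m/s, so 0.4446 knot = 0.4446 * 0.51444444 = 0.228722 m/s. 1 cm/s = 0.01 m/s, so 0.228722 m/s = 0.228722 / 0.01 = 22.8722 cm/s ≈ 22.87 cm/s (4 s.f.). Final answer: 22.87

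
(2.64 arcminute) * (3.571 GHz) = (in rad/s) 2.742e+06. Check: 1 arcminute = 0.00029088821 rad, so 2.64 arcminute = 2.64 * 0.00029088821 = 0.00076794487 rad. 1 GHz = 1e+09 Hz, so 3.571 GHz = 3.571 * 1e+09 = 3.571e+09 Hz. Combine: 0.00076794487 rad * 3.571e+09 Hz = 2742331.1 rad/s. Result: 2742331.1 rad/s ≈ 2.742e+06 rad/s (4 s.f.).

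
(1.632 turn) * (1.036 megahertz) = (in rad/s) 1 turn = 6.2831853 rad, so 1.632 turn = 1.632 * 6.2831853 = 10.254158 rad. 1 megahertz = 1000000 Hz, so 1.036 megahertz = 1.036 * 1000000 = 1036000 Hz. Combine: 10.254158 rad * 1036000 Hz = 10623308 rad/s. Result: 10623308 rad/s ≈ 1.062e+07 rad/s (4 s.f.). Final answer: 1.062e+07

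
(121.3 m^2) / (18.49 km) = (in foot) 121.3 m^2 is already in m^2. 1 km = 1000 m, so 18.49 km = 18.49 * 1000 = 18490 m. Combine: 121.3 m^2 / 18490 m = 0.0065603029 m. 1 foot = 0.3048 m, so 0.0065603029 m = 0.0065603029 / 0.3048 = 0.021523303 foot ≈ 0.02152 foot (4 s.f.). Final answer: 0.02152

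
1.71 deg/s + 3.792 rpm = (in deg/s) 1 deg/s = 0.017453293 rad/s, so 1.71 deg/s = 1.71 * 0.017453293 = 0.02984513 rad/s. 1 rpm = 0.10471976 rad/s, so 3.792 rpm = 3.792 * 0.10471976 = 0.39709731 rad/s. Sum: 0.02984513 + 0.39709731 = 0.42694244 rad/s. 1 deg/s = 0.017453293 rad/s, so 0.42694244 rad/s = 0.42694244 / 0.017453293 = 24.462 deg/s ≈ 24.46 deg/s (4 s.f.). Final answer: 24.46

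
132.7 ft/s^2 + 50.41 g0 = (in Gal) 5.348e+04. Check: 1 ft/s^2 = 0.3048 m/s^2, so 132.7 ft/s^2 = 132.7 * 0.3048 = 40.44696 m/s^2. 1 g0 = 9.80665 m/s^2, so 50.41 g0 = 50.41 * 9.80665 = 494.35323 m/s^2. Sum: 40.44696 + 494.35323 = 534.80019 m/s^2. 1 Gal = 0.01 m/s^2, so 534.80019 m/s^2 = 534.80019 / 0.01 = 53480.019 Gal ≈ 5.348e+04 Gal (4 s.f.).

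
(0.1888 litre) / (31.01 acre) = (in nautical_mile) 8.123e-13. Check: 1 litre = 0.001 m^3, so 0.1888 litre = 0.1888 * 0.001 = 0.0001888 m^3. 1 acre = 4046.8564 m^2, so 31.01 acre = 31.01 * 4046.8564 = 125493.02 m^2. Combine: 0.0001888 m^3 / 125493.02 m^2 = 1.5044662e-09 m. 1 nautical_mile = 1852 m, so 1.5044662e-09 m = 1.5044662e-09 / 1852 = 8.1234675e-13 nautical_mile ≈ 8.123e-13 nautical_mile (4 s.f.).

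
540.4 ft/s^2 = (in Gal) 1.647e+04. Check: 1 ft/s^2 = 0.3048 m/s^2, so 540.4 ft/s^2 = 540.4 * 0.3048 = 164.71392 m/s^2. 1 Gal = 0.01 m/s^2, so 164.71392 m/s^2 = 164.71392 / 0.01 = 16471.392 Gal ≈ 1.647e+04 Gal (4 s.f.).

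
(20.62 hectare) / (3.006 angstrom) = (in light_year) 0.07251. Check: 1 hectare = 10000 m^2, so 20.62 hectare = 20.62 * 10000 = 206200 m^2. 1 angstrom = 1e-10 m, so 3.006 angstrom = 3.006 * 1e-10 = 3.006e-10 m. Combine: 206200 m^2 / 3.006e-10 m = 6.8596141e+14 m. 1 light_year = 9.4607305e+15 m, so 6.8596141e+14 m = 6.8596141e+14 / 9.4607305e+15 = 0.072506178 light_year ≈ 0.07251 light_year (4 s.f.).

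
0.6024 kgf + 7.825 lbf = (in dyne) 1 kgf = 9.80665 N, so 0.6024 kgf = 0.6024 * 9.80665 = 5.907526 N. 1 lbf = 4.4482216 N, so 7.825 lbf = 7.825 * 4.4482216 = 34.807334 N. Sum: 5.907526 + 34.807334 = 40.71486 N. 1 dyne = 1e-05 N, so 40.71486 N = 40.71486 / 1e-05 = 4071486 dyne ≈ 4.071e+06 dyne (4 s.f.). Final answer: 4.071e+06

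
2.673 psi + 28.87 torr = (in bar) 1 psi = 6894.7573 Pa, so 2.673 psi = 2.673 * 6894.7573 = 18429.686 Pa. 1 torr = 133.32237 Pa, so 28.87 torr = 28.87 * 133.32237 = 3849.0168 Pa. Sum: 18429.686 + 3849.0168 = 22278.703 Pa. 1 bar = 100000 Pa, so 22278.703 Pa = 22278.703 / 100000 = 0.22278703 bar ≈ 0.2228 bar (4 s.f.). Final answer: 0.2228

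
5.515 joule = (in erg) 5.515e+07. Check: 5.515 joule = 5.515 J. 1 erg = 1e-07 J, so 5.515 J = 5.515 / 1e-07 = 55150000 erg ≈ 5.515e+07 erg (4 s.f.).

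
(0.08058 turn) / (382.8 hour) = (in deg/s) 2.105e-05. Check: 1 turn = 6.2831853 rad, so 0.08058 turn = 0.08058 * 6.2831853 = 0.50629907 rad. 1 hour = 3600 s, so 382.8 hour = 382.8 * 3600 = 1378080 s. Combine: 0.50629907 rad / 1378080 s = 3.6739454e-07 rad/s. 1 deg/s = 0.017453293 rad/s, so 3.6739454e-07 rad/s = 3.6739454e-07 / 0.017453293 = 2.1050157e-05 deg/s ≈ 2.105e-05 deg/s (4 s.f.).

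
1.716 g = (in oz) 0.06053. Check: 1 g = 0.001 kg, so 1.716 g = 1.716 * 0.001 = 0.001716 kg. 1 oz = 0.028349523 kg, so 0.001716 kg = 0.001716 / 0.028349523 = 0.060530119 oz ≈ 0.06053 oz (4 s.f.).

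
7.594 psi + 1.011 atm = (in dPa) 1 psi = 6894.7573 Pa, so 7.594 psi = 7.594 * 6894.7573 = 52358.787 Pa. 1 atm = 101325 Pa, so 1.011 atm = 1.011 * 101325 = 102439.57 Pa. Sum: 52358.787 + 102439.57 = 154798.36 Pa. 1 dPa = 0.1 Pa, so 154798.36 Pa = 154798.36 / 0.1 = 1547983.6 dPa ≈ 1.548e+06 dPa (4 s.f.). Final answer: 1.548e+06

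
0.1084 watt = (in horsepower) 0.0001454. Check: 0.1084 watt = 0.1084 W. 1 horsepower = 745.69987 W, so 0.1084 W = 0.1084 / 745.69987 = 0.00014536679 horsepower ≈ 0.0001454 horsepower (4 s.f.).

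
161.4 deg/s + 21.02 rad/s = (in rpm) 1 deg/s = 0.017453293 rad/s, so 161.4 deg/s = 161.4 * 0.017453293 = 2.8169614 rad/s. 21.02 rad/s is already in rad/s. Sum: 2.8169614 + 21.02 = 23.836961 rad/s. 1 rpm = 0.10471976 rad/s, so 23.836961 rad/s = 23.836961 / 0.10471976 = 227.62621 rpm ≈ 227.6 rpm (4 s.f.). Final answer: 227.6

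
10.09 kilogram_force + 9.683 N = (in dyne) 1.086e+07. Check: 1 kilogram_force = 9.80665 N, so 10.09 kilogram_force = 10.09 * 9.80665 = 98.949098 N. 9.683 N is already in N. Sum: 98.949098 + 9.683 = 108.6321 N. 1 dyne = 1e-05 N, so 108.6321 N = 108.6321 / 1e-05 = 10863210 dyne ≈ 1.086e+07 dyne (4 s.f.).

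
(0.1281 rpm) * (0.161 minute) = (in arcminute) 1 rpm = 0.10471976 rad/s, so 0.1281 rpm = 0.1281 * 0.10471976 = 0.013414601 rad/s. 1 minute = 60 s, so 0.161 minute = 0.161 * 60 = 9.66 s. Combine: 0.013414601 rad/s * 9.66 s = 0.12958504 rad. 1 arcminute = 0.00029088821 rad, so 0.12958504 rad = 0.12958504 / 0.00029088821 = 445.48056 arcminute ≈ 445.5 arcminute (4 s.f.). Final answer: 445.5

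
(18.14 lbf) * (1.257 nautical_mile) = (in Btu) 178. Check: 1 lbf = 4.4482216 N, so 18.14 lbf = 18.14 * 4.4482216 = 80.69074 N. 1 nautical_mile = 1852 m, so 1.257 nautical_mile = 1.257 * 1852 = 2327.964 m. Combine: 80.69074 N * 2327.964 m = 187845.14 J. 1 Btu = 1055.0559 J, so 187845.14 J = 187845.14 / 1055.0559 = 178.04284 Btu ≈ 178 Btu (4 s.f.).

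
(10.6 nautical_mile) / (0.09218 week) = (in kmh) 1 nautical_mile = 1852 m, so 10.6 nautical_mile = 10.6 * 1852 = 19631.2 m. 1 week = 604800 s, so 0.09218 week = 0.09218 * 604800 = 55750.464 s. Combine: 19631.2 m / 55750.464 s = 0.35212622 m/s. 1 kmh = 0.27777778 m/s, so 0.35212622 m/s = 0.35212622 / 0.27777778 = 1.2676544 kmh ≈ 1.268 kmh (4 s.f.). Final answer: 1.268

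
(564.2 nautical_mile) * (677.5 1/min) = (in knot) 1 nautical_mile = 1852 m, so 564.2 nautical_mile = 564.2 * 1852 = 1044898.4 m. 1 1/min = 0.016666667 Hz, so 677.5 1/min = 677.5 * 0.016666667 = 11.291667 Hz. Combine: 1044898.4 m * 11.291667 Hz = 11798644 m/s. 1 knot = 0.51444444 m/s, so 11798644 m/s = 11798644 / 0.51444444 = 22934730 knot ≈ 2.293e+07 knot (4 s.f.). Final answer: 2.293e+07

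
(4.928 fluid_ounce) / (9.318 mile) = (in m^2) 1 fluid_ounce = 2.957353e-05 m^3, so 4.928 fluid_ounce = 4.928 * 2.957353e-05 = 0.00014573835 m^3. 1 mile = 1609.344 m, so 9.318 mile = 9.318 * 1609.344 = 14995.867 m. Combine: 0.00014573835 m^3 / 14995.867 m = 9.7185678e-09 m^2. Result: 9.7185678e-09 m^2 ≈ 9.719e-09 m^2 (4 s.f.). Final answer: 9.719e-09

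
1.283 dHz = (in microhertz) 1.283e+05. Check: 1 dHz = 0.1 Hz, so 1.283 dHz = 1.283 * 0.1 = 0.1283 Hz. 1 microhertz = 1e-06 Hz, so 0.1283 Hz = 0.1283 / 1e-06 = 128300 microhertz ≈ 1.283e+05 microhertz (4 s.f.).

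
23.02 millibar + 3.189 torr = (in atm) 1 millibar = 100 Pa, so 23.02 millibar = 23.02 * 100 = 2302 Pa. 1 torr = 133.32237 Pa, so 3.189 torr = 3.189 * 133.32237 = 425.16503 Pa. Sum: 2302 + 425.16503 = 2727.165 Pa. 1 atm = 101325 Pa, so 2727.165 Pa = 2727.165 / 101325 = 0.026915026 atm ≈ 0.02692 atm (4 s.f.). Final answer: 0.02692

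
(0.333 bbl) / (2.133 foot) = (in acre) 2.012e-05. Check: 1 bbl = 0.15898729 m^3, so 0.333 bbl = 0.333 * 0.15898729 = 0.052942769 m^3. 1 foot = 0.3048 m, so 2.133 foot = 2.133 * 0.3048 = 0.6501384 m. Combine: 0.052942769 m^3 / 0.6501384 m = 0.081433075 m^2. 1 acre = 4046.8564 m^2, so 0.081433075 m^2 = 0.081433075 / 4046.8564 = 2.0122551e-05 acre ≈ 2.012e-05 acre (4 s.f.).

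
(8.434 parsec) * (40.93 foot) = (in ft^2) 1 parsec = 3.0856776e+16 m, so 8.434 parsec = 8.434 * 3.0856776e+16 = 2.6024605e+17 m. 1 foot = 0.3048 m, so 40.93 foot = 40.93 * 0.3048 = 12.475464 m. Combine: 2.6024605e+17 m * 12.475464 m = 3.2466902e+18 m^2. 1 ft^2 = 0.09290304 m^2, so 3.2466902e+18 m^2 = 3.2466902e+18 / 0.09290304 = 3.4947082e+19 ft^2 ≈ 3.495e+19 ft^2 (4 s.f.). Final answer: 3.495e+19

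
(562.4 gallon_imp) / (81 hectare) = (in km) 1 gallon_imp = 0.00454609 m^3, so 562.4 gallon_imp = 562.4 * 0.00454609 = 2.556721 m^3. 1 hectare = 10000 m^2, so 81 hectare = 81 * 10000 = 810000 m^2. Combine: 2.556721 m^3 / 810000 m^2 = 3.1564457e-06 m. 1 km = 1000 m, so 3.1564457e-06 m = 3.1564457e-06 / 1000 = 3.1564457e-09 km ≈ 3.156e-09 km (4 s.f.). Final answer: 3.156e-09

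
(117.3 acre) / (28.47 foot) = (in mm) 5.47e+07. Check: 1 acre = 4046.8564 m^2, so 117.3 acre = 117.3 * 4046.8564 = 474696.26 m^2. 1 foot = 0.3048 m, so 28.47 foot = 28.47 * 0.3048 = 8.677656 m. Combine: 474696.26 m^2 / 8.677656 m = 54703.281 m. 1 mm = 0.001 m, so 54703.281 m = 54703.281 / 0.001 = 54703281 mm ≈ 5.47e+07 mm (4 s.f.).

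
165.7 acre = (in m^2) 6.706e+05. Check: 1 acre = 4046.8564 m^2, so 165.7 acre = 165.7 * 4046.8564 = 670564.11 m^2. Result: 670564.11 m^2 ≈ 6.706e+05 m^2 (4 s.f.).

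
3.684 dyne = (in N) 1 dyne = 1e-05 N, so 3.684 dyne = 3.684 * 1e-05 = 3.684e-05 N. Result: 3.684e-05 N. Final answer: 3.684e-05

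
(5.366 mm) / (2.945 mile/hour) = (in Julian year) 1 mm = 0.001 m, so 5.366 mm = 5.366 * 0.001 = 0.005366 m. 1 mile/hour = 0.44704 m/s, so 2.945 mile/hour = 2.945 * 0.44704 = 1.3165328 m/s. Combine: 0.005366 m / 1.3165328 m/s = 0.0040758574 s. 1 Julian year = 31557600 s, so 0.0040758574 s = 0.0040758574 / 31557600 = 1.2915613e-10 Julian year ≈ 1.292e-10 Julian year (4 s.f.). Final answer: 1.292e-10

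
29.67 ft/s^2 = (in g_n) 0.9222. Check: 1 ft/s^2 = 0.3048 m/s^2, so 29.67 ft/s^2 = 29.67 * 0.3048 = 9.043416 m/s^2. 1 g_n = 9.80665 m/s^2, so 9.043416 m/s^2 = 9.043416 / 9.80665 = 0.92217179 g_n ≈ 0.9222 g_n (4 s.f.).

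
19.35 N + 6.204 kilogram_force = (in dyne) 8.019e+06. Check: 19.35 N is already in N. 1 kilogram_force = 9.80665 N, so 6.204 kilogram_force = 6.204 * 9.80665 = 60.840457 N. Sum: 19.35 + 60.840457 = 80.190457 N. 1 dyne = 1e-05 N, so 80.190457 N = 80.190457 / 1e-05 = 8019045.7 dyne ≈ 8.019e+06 dyne (4 s.f.).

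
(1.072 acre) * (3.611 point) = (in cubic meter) 1 acre = 4046.8564 m^2, so 1.072 acre = 1.072 * 4046.8564 = 4338.2301 m^2. 1 point = 0.00035277778 m, so 3.611 point = 3.611 * 0.00035277778 = 0.0012738806 m. Combine: 4338.2301 m^2 * 0.0012738806 m = 5.526387 m^3. 5.526387 m^3 = 5.526387 cubic meter ≈ 5.526 cubic meter (4 s.f.). Final answer: 5.526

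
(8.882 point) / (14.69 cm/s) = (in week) 3.527e-08. Check: 1 point = 0.00035277778 m, so 8.882 point = 8.882 * 0.00035277778 = 0.0031333722 m. 1 cm/s = 0.01 m/s, so 14.69 cm/s = 14.69 * 0.01 = 0.1469 m/s. Combine: 0.0031333722 m / 0.1469 m/s = 0.021329967 s. 1 week = 604800 s, so 0.021329967 s = 0.021329967 / 604800 = 3.5267803e-08 week ≈ 3.527e-08 week (4 s.f.).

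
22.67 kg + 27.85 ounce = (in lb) 51.72. Check: 22.67 kg is already in kg. 1 ounce = 0.028349523 kg, so 27.85 ounce = 27.85 * 0.028349523 = 0.78953422 kg. Sum: 22.67 + 0.78953422 = 23.459534 kg. 1 lb = 0.45359237 kg, so 23.459534 kg = 23.459534 / 0.45359237 = 51.71942 lb ≈ 51.72 lb (4 s.f.).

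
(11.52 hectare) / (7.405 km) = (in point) 4.41e+04. Check: 1 hectare = 10000 m^2, so 11.52 hectare = 11.52 * 10000 = 115200 m^2. 1 km = 1000 m, so 7.405 km = 7.405 * 1000 = 7405 m. Combine: 115200 m^2 / 7405 m = 15.557056 m. 1 point = 0.00035277778 m, so 15.557056 m = 15.557056 / 0.00035277778 = 44098.742 point ≈ 4.41e+04 point (4 s.f.).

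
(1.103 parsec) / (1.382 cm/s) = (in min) 4.105e+16. Check: 1 parsec = 3.0856776e+16 m, so 1.103 parsec = 1.103 * 3.0856776e+16 = 3.4035024e+16 m. 1 cm/s = 0.01 m/s, so 1.382 cm/s = 1.382 * 0.01 = 0.01382 m/s. Combine: 3.4035024e+16 m / 0.01382 m/s = 2.4627369e+18 s. 1 min = 60 s, so 2.4627369e+18 s = 2.4627369e+18 / 60 = 4.1045615e+16 min ≈ 4.105e+16 min (4 s.f.).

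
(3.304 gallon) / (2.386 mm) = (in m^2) 1 gallon = 0.0037854118 m^3, so 3.304 gallon = 3.304 * 0.0037854118 = 0.012507001 m^3. 1 mm = 0.001 m, so 2.386 mm = 2.386 * 0.001 = 0.002386 m. Combine: 0.012507001 m^3 / 0.002386 m = 5.2418276 m^2. Result: 5.2418276 m^2 ≈ 5.242 m^2 (4 s.f.). Final answer: 5.242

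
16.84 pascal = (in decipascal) 16.84 pascal = 16.84 Pa. 1 decipascal = 0.1 Pa, so 16.84 Pa = 16.84 / 0.1 = 168.4 decipascal. Final answer: 168.4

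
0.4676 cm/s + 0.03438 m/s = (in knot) 0.07592. Check: 1 cm/s = 0.01 m/s, so 0.4676 cm/s = 0.4676 * 0.01 = 0.004676 m/s. 0.03438 m/s is already in m/s. Sum: 0.004676 + 0.03438 = 0.039056 m/s. 1 knot = 0.51444444 m/s, so 0.039056 m/s = 0.039056 / 0.51444444 = 0.07591879 knot ≈ 0.07592 knot (4 s.f.).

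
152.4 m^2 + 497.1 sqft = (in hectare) 152.4 m^2 is already in m^2. 1 sqft = 0.09290304 m^2, so 497.1 sqft = 497.1 * 0.09290304 = 46.182101 m^2. Sum: 152.4 + 46.182101 = 198.5821 m^2. 1 hectare = 10000 m^2, so 198.5821 m^2 = 198.5821 / 10000 = 0.01985821 hectare ≈ 0.01986 hectare (4 s.f.). Final answer: 0.01986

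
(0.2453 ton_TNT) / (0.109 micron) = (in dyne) 9.416e+20. Check: 1 ton_TNT = 4.184e+09 J, so 0.2453 ton_TNT = 0.2453 * 4.184e+09 = 1.0263352e+09 J. 1 micron = 1e-06 m, so 0.109 micron = 0.109 * 1e-06 = 1.09e-07 m. Combine: 1.0263352e+09 J / 1.09e-07 m = 9.4159193e+15 N. 1 dyne = 1e-05 N, so 9.4159193e+15 N = 9.4159193e+15 / 1e-05 = 9.4159193e+20 dyne ≈ 9.416e+20 dyne (4 s.f.).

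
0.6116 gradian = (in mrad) 1 gradian = 0.015707963 rad, so 0.6116 gradian = 0.6116 * 0.015707963 = 0.0096069903 rad. 1 mrad = 0.001 rad, so 0.0096069903 rad = 0.0096069903 / 0.001 = 9.6069903 mrad ≈ 9.607 mrad (4 s.f.). Final answer: 9.607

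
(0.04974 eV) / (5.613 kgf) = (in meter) 1 eV = 1.6021766e-19 J, so 0.04974 eV = 0.04974 * 1.6021766e-19 = 7.9692266e-21 J. 1 kgf = 9.80665 N, so 5.613 kgf = 5.613 * 9.80665 = 55.044726 N. Combine: 7.9692266e-21 J / 55.044726 N = 1.4477729e-22 m. 1.4477729e-22 m = 1.4477729e-22 meter ≈ 1.448e-22 meter (4 s.f.). Final answer: 1.448e-22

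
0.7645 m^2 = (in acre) 1 acre = 4046.8564 m^2, so 0.7645 m^2 = 0.7645 / 4046.8564 = 0.00018891206 acre ≈ 0.0001889 acre (4 s.f.). Final answer: 0.0001889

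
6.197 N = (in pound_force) 1.393. Check: 1 pound_force = 4.4482216 N, so 6.197 N = 6.197 / 4.4482216 = 1.393141 pound_force ≈ 1.393 pound_force (4 s.f.).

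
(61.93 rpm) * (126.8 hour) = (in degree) 1 rpm = 0.10471976 rad/s, so 61.93 rpm = 61.93 * 0.10471976 = 6.4852944 rad/s. 1 hour = 3600 s, so 126.8 hour = 126.8 * 3600 = 456480 s. Combine: 6.4852944 rad/s * 456480 s = 2960407.2 rad. 1 degree = 0.017453293 rad, so 2960407.2 rad = 2960407.2 / 0.017453293 = 1.6961884e+08 degree ≈ 1.696e+08 degree (4 s.f.). Final answer: 1.696e+08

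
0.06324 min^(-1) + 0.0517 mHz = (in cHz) 1 min^(-1) = 0.016666667 Hz, so 0.06324 min^(-1) = 0.06324 * 0.016666667 = 0.001054 Hz. 1 mHz = 0.001 Hz, so 0.0517 mHz = 0.0517 * 0.001 = 5.17e-05 Hz. Sum: 0.001054 + 5.17e-05 = 0.0011057 Hz. 1 cHz = 0.01 Hz, so 0.0011057 Hz = 0.0011057 / 0.01 = 0.11057 cHz ≈ 0.1106 cHz (4 s.f.). Final answer: 0.1106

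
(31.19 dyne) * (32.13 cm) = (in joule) 1 dyne = 1e-05 N, so 31.19 dyne = 31.19 * 1e-05 = 0.0003119 N. 1 cm = 0.01 m, so 32.13 cm = 32.13 * 0.01 = 0.3213 m. Combine: 0.0003119 N * 0.3213 m = 0.00010021347 J. 0.00010021347 J = 0.00010021347 joule ≈ 0.0001002 joule (4 s.f.). Final answer: 0.0001002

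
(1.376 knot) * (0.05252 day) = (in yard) 3513. Check: 1 knot = 0.51444444 m/s, so 1.376 knot = 1.376 * 0.51444444 = 0.70787556 m/s. 1 day = 86400 s, so 0.05252 day = 0.05252 * 86400 = 4537.728 s. Combine: 0.70787556 m/s * 4537.728 s = 3212.1467 m. 1 yard = 0.9144 m, so 3212.1467 m = 3212.1467 / 0.9144 = 3512.8464 yard ≈ 3513 yard (4 s.f.).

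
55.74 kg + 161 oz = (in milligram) 6.03e+07. Check: 55.74 kg is already in kg. 1 oz = 0.028349523 kg, so 161 oz = 161 * 0.028349523 = 4.5642732 kg. Sum: 55.74 + 4.5642732 = 60.304273 kg. 1 milligram = 1e-06 kg, so 60.304273 kg = 60.304273 / 1e-06 = 60304273 milligram ≈ 6.03e+07 milligram (4 s.f.).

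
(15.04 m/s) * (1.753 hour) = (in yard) 15.04 m/s is already in m/s. 1 hour = 3600 s, so 1.753 hour = 1.753 * 3600 = 6310.8 s. Combine: 15.04 m/s * 6310.8 s = 94914.432 m. 1 yard = 0.9144 m, so 94914.432 m = 94914.432 / 0.9144 = 103799.69 yard ≈ 1.038e+05 yard (4 s.f.). Final answer: 1.038e+05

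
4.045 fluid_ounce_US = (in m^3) 1 fluid_ounce_US = 2.957353e-05 m^3, so 4.045 fluid_ounce_US = 4.045 * 2.957353e-05 = 0.00011962493 m^3. Result: 0.00011962493 m^3 ≈ 0.0001196 m^3 (4 s.f.). Final answer: 0.0001196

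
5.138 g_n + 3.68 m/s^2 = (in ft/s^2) 1 g_n = 9.80665 m/s^2, so 5.138 g_n = 5.138 * 9.80665 = 50.386568 m/s^2. 3.68 m/s^2 is already in m/s^2. Sum: 50.386568 + 3.68 = 54.066568 m/s^2. 1 ft/s^2 = 0.3048 m/s^2, so 54.066568 m/s^2 = 54.066568 / 0.3048 = 177.38375 ft/s^2 ≈ 177.4 ft/s^2 (4 s.f.). Final answer: 177.4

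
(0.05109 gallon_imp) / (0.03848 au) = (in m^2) 1 gallon_imp = 0.00454609 m^3, so 0.05109 gallon_imp = 0.05109 * 0.00454609 = 0.00023225974 m^3. 1 au = 1.4959787e+11 m, so 0.03848 au = 0.03848 * 1.4959787e+11 = 5.7565261e+09 m. Combine: 0.00023225974 m^3 / 5.7565261e+09 m = 4.0347205e-14 m^2. Result: 4.0347205e-14 m^2 ≈ 4.035e-14 m^2 (4 s.f.). Final answer: 4.035e-14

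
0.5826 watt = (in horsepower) 0.0007813. Check: 0.5826 watt = 0.5826 W. 1 horsepower = 745.69987 W, so 0.5826 W = 0.5826 / 745.69987 = 0.00078127947 horsepower ≈ 0.0007813 horsepower (4 s.f.).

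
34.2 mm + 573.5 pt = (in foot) 1 mm = 0.001 m, so 34.2 mm = 34.2 * 0.001 = 0.0342 m. 1 pt = 0.00035277778 m, so 573.5 pt = 573.5 * 0.00035277778 = 0.20231806 m. Sum: 0.0342 + 0.20231806 = 0.23651806 m. 1 foot = 0.3048 m, so 0.23651806 m = 0.23651806 / 0.3048 = 0.77597787 foot ≈ 0.776 foot (4 s.f.). Final answer: 0.776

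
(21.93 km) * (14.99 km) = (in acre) 8.123e+04. Check: 1 km = 1000 m, so 21.93 km = 21.93 * 1000 = 21930 m. 1 km = 1000 m, so 14.99 km = 14.99 * 1000 = 14990 m. Combine: 21930 m * 14990 m = 3.287307e+08 m^2. 1 acre = 4046.8564 m^2, so 3.287307e+08 m^2 = 3.287307e+08 / 4046.8564 = 81231.125 acre ≈ 8.123e+04 acre (4 s.f.).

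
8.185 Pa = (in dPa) 1 dPa = 0.1 Pa, so 8.185 Pa = 8.185 / 0.1 = 81.85 dPa. Final answer: 81.85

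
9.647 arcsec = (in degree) 0.00268. Check: 1 arcsec = 4.8481368e-06 rad, so 9.647 arcsec = 9.647 * 4.8481368e-06 = 4.6769976e-05 rad. 1 degree = 0.017453293 rad, so 4.6769976e-05 rad = 4.6769976e-05 / 0.017453293 = 0.0026797222 degree ≈ 0.00268 degree (4 s.f.).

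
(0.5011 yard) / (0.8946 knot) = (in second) 1 yard = 0.9144 m, so 0.5011 yard = 0.5011 * 0.9144 = 0.45820584 m. 1 knot = 0.51444444 m/s, so 0.8946 knot = 0.8946 * 0.51444444 = 0.460222 m/s. Combine: 0.45820584 m / 0.460222 m/s = 0.99561916 s. 0.99561916 s = 0.99561916 second ≈ 0.9956 second (4 s.f.). Final answer: 0.9956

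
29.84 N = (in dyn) 1 dyn = 1e-05 N, so 29.84 N = 29.84 / 1e-05 = 2984000 dyn ≈ 2.984e+06 dyn (4 s.f.). Final answer: 2.984e+06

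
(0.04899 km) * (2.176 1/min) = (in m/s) 1.777. Check: 1 km = 1000 m, so 0.04899 km = 0.04899 * 1000 = 48.99 m. 1 1/min = 0.016666667 Hz, so 2.176 1/min = 2.176 * 0.016666667 = 0.036266667 Hz. Combine: 48.99 m * 0.036266667 Hz = 1.776704 m/s. Result: 1.776704 m/s ≈ 1.777 m/s (4 s.f.).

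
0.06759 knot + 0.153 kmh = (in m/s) 1 knot = 0.51444444 m/s, so 0.06759 knot = 0.06759 * 0.51444444 = 0.0347713 m/s. 1 kmh = 0.27777778 m/s, so 0.153 kmh = 0.153 * 0.27777778 = 0.0425 m/s. Sum: 0.0347713 + 0.0425 = 0.0772713 m/s. Result: 0.0772713 m/s ≈ 0.07727 m/s (4 s.f.). Final answer: 0.07727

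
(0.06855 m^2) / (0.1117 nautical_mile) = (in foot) 0.001087. Check: 0.06855 m^2 is already in m^2. 1 nautical_mile = 1852 m, so 0.1117 nautical_mile = 0.1117 * 1852 = 206.8684 m. Combine: 0.06855 m^2 / 206.8684 m = 0.00033137009 m. 1 foot = 0.3048 m, so 0.00033137009 m = 0.00033137009 / 0.3048 = 0.0010871722 foot ≈ 0.001087 foot (4 s.f.).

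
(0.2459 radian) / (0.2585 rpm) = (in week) 1.502e-05. Check: 0.2459 radian = 0.2459 rad. 1 rpm = 0.10471976 rad/s, so 0.2585 rpm = 0.2585 * 0.10471976 = 0.027070057 rad/s. Combine: 0.2459 rad / 0.027070057 rad/s = 9.0838376 s. 1 week = 604800 s, so 9.0838376 s = 9.0838376 / 604800 = 1.5019573e-05 week ≈ 1.502e-05 week (4 s.f.).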